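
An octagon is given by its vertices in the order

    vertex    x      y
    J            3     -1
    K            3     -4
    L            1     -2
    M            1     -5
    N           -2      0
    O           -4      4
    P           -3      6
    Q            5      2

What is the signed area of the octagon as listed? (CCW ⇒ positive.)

-45.5

Apply the shoelace (surveyor's) formula: 2A = Σ (x_i·y_{i+1} − x_{i+1}·y_i), indices taken mod 8.
Σ = (-9) + (-2) + (-3) + (-10) + (-8) + (-12) + (-36) + (-11) = -91
Signed area = Σ/2 = -45.5 (negative ⇒ clockwise traversal).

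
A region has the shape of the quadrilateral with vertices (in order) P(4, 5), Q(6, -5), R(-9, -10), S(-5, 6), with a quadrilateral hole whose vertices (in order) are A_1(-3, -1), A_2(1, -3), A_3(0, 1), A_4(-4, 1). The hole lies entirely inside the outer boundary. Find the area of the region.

Outer boundary:
Apply Gauss's area formula: 2A = Σ (x_i·y_{i+1} − x_{i+1}·y_i), indices taken mod 4.
P→Q: (4)(-5) − (6)(5) = -50
Q→R: (6)(-10) − (-9)(-5) = -105
R→S: (-9)(6) − (-5)(-10) = -104
S→P: (-5)(5) − (4)(6) = -49
Σ = -308
Area = |Σ|/2 = 154.
Hole:
Apply the shoelace (surveyor's) formula: 2A = Σ (x_i·y_{i+1} − x_{i+1}·y_i), indices taken mod 4.
A_1→A_2: (-3)(-3) − (1)(-1) = 10
A_2→A_3: (1)(1) − (0)(-3) = 1
A_3→A_4: (0)(1) − (-4)(1) = 4
A_4→A_1: (-4)(-1) − (-3)(1) = 7
Σ = 22
Area = |Σ|/2 = 11.
Net area = 154 − 11 = 143.

143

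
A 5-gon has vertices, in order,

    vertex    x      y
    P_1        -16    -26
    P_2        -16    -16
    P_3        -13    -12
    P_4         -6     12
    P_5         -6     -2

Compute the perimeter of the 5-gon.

80

|P_1P_2| = √((0)² + (10)²) = √100 = 10
|P_2P_3| = √((3)² + (4)²) = √25 = 5
|P_3P_4| = √((7)² + (24)²) = √625 = 25
|P_4P_5| = √((0)² + (-14)²) = √196 = 14
|P_5P_1| = √((-10)² + (-24)²) = √676 = 26
Perimeter = 10 + 5 + 25 + 14 + 26 = 80.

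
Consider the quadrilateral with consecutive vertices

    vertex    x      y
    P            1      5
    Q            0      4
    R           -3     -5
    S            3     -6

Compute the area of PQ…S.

35

P→Q: (1)(4) − (0)(5) = 4
Q→R: (0)(-5) − (-3)(4) = 12
R→S: (-3)(-6) − (3)(-5) = 33
S→P: (3)(5) − (1)(-6) = 21
Σ = 70
Area = |Σ|/2 = 35.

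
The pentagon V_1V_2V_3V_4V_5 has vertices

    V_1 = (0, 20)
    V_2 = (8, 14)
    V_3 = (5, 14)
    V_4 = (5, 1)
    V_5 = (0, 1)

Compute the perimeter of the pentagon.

|V_1V_2| = √((8)² + (-6)²) = √100 = 10
|V_2V_3| = √((-3)² + (0)²) = √9 = 3
|V_3V_4| = √((0)² + (-13)²) = √169 = 13
|V_4V_5| = √((-5)² + (0)²) = √25 = 5
|V_5V_1| = √((0)² + (19)²) = √361 = 19
Perimeter = 10 + 3 + 13 + 5 + 19 = 50.

50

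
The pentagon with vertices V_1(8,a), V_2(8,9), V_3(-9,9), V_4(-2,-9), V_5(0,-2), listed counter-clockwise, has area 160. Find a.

Write out the shoelace sum; only the two edges meeting at V_1 involve a:
2·Area = [(0·a − 8·(-2)) + (8·9 − 8·a)] + 256
       = -8·a + 344 = 320
⇒ a = 3.

3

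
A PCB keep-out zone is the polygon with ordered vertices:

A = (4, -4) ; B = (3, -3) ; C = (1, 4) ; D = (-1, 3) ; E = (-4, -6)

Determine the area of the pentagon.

40

Apply the shoelace (surveyor's) formula: 2A = Σ (x_i·y_{i+1} − x_{i+1}·y_i), indices taken mod 5.
A→B: (4)(-3) − (3)(-4) = 0
B→C: (3)(4) − (1)(-3) = 15
C→D: (1)(3) − (-1)(4) = 7
D→E: (-1)(-6) − (-4)(3) = 18
E→A: (-4)(-4) − (4)(-6) = 40
Σ = 80
Area = |Σ|/2 = 40.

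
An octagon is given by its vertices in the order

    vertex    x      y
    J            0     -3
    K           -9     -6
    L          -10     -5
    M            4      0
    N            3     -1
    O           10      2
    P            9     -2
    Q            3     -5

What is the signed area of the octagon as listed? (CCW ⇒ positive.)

-48

Apply the surveyor's formula: 2A = Σ (x_i·y_{i+1} − x_{i+1}·y_i), indices taken mod 8.
Cross-terms: -27, -15, 20, -4, 16, -38, -39, -9  ⇒  Σ = -96
Signed area = Σ/2 = -48 (negative ⇒ clockwise traversal).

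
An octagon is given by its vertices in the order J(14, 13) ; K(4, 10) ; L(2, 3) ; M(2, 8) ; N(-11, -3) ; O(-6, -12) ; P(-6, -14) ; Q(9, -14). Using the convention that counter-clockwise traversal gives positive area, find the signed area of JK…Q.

410.5

Apply the surveyor's formula: 2A = Σ (x_i·y_{i+1} − x_{i+1}·y_i), indices taken mod 8.
Σ = (88) + (-8) + (10) + (82) + (114) + (12) + (210) + (313) = 821
Signed area = Σ/2 = 410.5 (positive ⇒ counter-clockwise traversal).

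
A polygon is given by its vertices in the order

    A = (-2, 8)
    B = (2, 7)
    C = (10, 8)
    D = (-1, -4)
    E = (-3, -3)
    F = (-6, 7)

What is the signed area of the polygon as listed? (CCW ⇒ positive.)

-99

Σ = (-30) + (-54) + (-32) + (-9) + (-39) + (-34) = -198
Signed area = Σ/2 = -99 (negative ⇒ clockwise traversal).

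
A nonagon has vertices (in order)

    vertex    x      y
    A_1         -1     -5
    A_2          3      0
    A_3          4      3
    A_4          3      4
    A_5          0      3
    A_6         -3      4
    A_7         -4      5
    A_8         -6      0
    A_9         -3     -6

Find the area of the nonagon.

Apply Gauss's area formula: 2A = Σ (x_i·y_{i+1} − x_{i+1}·y_i), indices taken mod 9.
Σ = (15) + (9) + (7) + (9) + (9) + (1) + (30) + (36) + (9) = 125
Area = |Σ|/2 = 62.5.

62.5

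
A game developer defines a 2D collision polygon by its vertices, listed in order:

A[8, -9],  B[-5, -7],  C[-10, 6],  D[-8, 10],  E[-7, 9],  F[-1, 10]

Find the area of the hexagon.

Apply the shoelace formula: 2A = Σ (x_i·y_{i+1} − x_{i+1}·y_i), indices taken mod 6.
A→B: (8)(-7) − (-5)(-9) = -101
B→C: (-5)(6) − (-10)(-7) = -100
C→D: (-10)(10) − (-8)(6) = -52
D→E: (-8)(9) − (-7)(10) = -2
E→F: (-7)(10) − (-1)(9) = -61
F→A: (-1)(-9) − (8)(10) = -71
Σ = -387
Area = |Σ|/2 = 193.5.

193.5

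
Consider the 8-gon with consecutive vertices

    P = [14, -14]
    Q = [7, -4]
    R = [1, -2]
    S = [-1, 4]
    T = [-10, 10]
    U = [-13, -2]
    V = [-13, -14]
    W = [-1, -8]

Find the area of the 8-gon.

293

Apply the surveyor's formula: 2A = Σ (x_i·y_{i+1} − x_{i+1}·y_i), indices taken mod 8.
Cross-terms: 42, -10, 2, 30, 150, 156, 90, 126  ⇒  Σ = 586
Area = |Σ|/2 = 293.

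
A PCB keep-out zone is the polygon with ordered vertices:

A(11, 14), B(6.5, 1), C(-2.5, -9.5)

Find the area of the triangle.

34.875

A→B: (11)(1) − (6.5)(14) = -80
B→C: (6.5)(-9.5) − (-2.5)(1) = -59.25
C→A: (-2.5)(14) − (11)(-9.5) = 69.5
Σ = -69.75
Area = |Σ|/2 = 34.875.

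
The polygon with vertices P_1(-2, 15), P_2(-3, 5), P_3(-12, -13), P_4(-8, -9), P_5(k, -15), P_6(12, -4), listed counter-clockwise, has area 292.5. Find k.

-5

Write out the shoelace sum; only the two edges meeting at P_5 involve k:
2·Area = [((-8)·(-15) − k·(-9)) + (k·(-4) − 12·(-15))] + 310
       = 5·k + 610 = 585
⇒ k = -5.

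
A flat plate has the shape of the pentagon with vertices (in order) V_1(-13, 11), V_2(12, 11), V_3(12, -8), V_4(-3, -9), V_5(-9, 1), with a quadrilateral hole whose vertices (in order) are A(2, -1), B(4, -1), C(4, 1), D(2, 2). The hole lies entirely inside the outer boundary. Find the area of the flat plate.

397.5

Outer boundary:
Apply the shoelace (surveyor's) formula: 2A = Σ (x_i·y_{i+1} − x_{i+1}·y_i), indices taken mod 5.
Cross-terms: -275, -228, -132, -84, -86  ⇒  Σ = -805
Area = |Σ|/2 = 402.5.
Hole:
Apply the surveyor's formula: 2A = Σ (x_i·y_{i+1} − x_{i+1}·y_i), indices taken mod 4.
Cross-terms: 2, 8, 6, -6  ⇒  Σ = 10
Area = |Σ|/2 = 5.
Net area = 402.5 − 5 = 397.5.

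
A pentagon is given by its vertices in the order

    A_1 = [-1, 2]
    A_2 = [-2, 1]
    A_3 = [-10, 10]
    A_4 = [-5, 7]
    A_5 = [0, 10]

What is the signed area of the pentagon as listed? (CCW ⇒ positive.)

Σ = (3) + (-10) + (-20) + (-50) + (10) = -67
Signed area = Σ/2 = -33.5 (negative ⇒ clockwise traversal).

-33.5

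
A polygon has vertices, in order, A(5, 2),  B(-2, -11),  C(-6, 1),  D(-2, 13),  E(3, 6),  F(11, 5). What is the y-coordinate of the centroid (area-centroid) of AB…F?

Apply the surveyor's formula. First the cross-terms c_i = x_i·y_{i+1} − x_{i+1}·y_i:
  -51, -68, -76, -51, -51, -3  ⇒  2A = -300, A = -150.
Then Σ (y_i + y_{i+1})·c_i = -1476, so ȳ = -1476 / (6·(-150)) = 1.64.

1.64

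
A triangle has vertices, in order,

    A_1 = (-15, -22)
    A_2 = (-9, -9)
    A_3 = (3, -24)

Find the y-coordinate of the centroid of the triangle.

-55/3

Apply the surveyor's formula. First the cross-terms c_i = x_i·y_{i+1} − x_{i+1}·y_i:
  -63, 243, -426  ⇒  2A = -246, A = -123.
Then Σ (y_i + y_{i+1})·c_i = 13530, so ȳ = 13530 / (6·(-123)) = -55/3.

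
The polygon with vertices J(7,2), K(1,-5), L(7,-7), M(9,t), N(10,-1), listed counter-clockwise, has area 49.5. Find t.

-9

The doubled signed area Σ (x_i y_{i+1} − x_{i+1} y_i) is linear in t.
With t=0 it equals 72; the coefficient of t is -3 (from the two edges through M).
So -3·t + 72 = 2·49.5 = 99 ⇒ t = -9.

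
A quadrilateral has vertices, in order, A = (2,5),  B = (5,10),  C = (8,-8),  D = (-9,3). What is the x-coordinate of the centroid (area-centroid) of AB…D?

Apply the surveyor's formula. First the cross-terms c_i = x_i·y_{i+1} − x_{i+1}·y_i:
  -5, -120, -48, -51  ⇒  2A = -224, A = -112.
Then Σ (x_i + x_{i+1})·c_i = -1190, so x̄ = -1190 / (6·(-112)) = 85/48.

85/48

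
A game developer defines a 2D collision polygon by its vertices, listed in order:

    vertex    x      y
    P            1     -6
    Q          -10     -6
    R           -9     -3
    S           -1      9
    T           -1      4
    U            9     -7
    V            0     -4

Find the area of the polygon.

Apply the shoelace formula: 2A = Σ (x_i·y_{i+1} − x_{i+1}·y_i), indices taken mod 7.
Σ = (-66) + (-24) + (-84) + (5) + (-29) + (-36) + (4) = -230
Area = |Σ|/2 = 115.

115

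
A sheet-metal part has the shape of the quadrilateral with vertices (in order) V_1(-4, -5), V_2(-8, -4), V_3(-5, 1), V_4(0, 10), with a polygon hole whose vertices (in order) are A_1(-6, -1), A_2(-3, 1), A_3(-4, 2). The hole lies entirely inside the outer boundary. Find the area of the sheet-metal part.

28.5

Outer boundary:
Apply the shoelace formula: 2A = Σ (x_i·y_{i+1} − x_{i+1}·y_i), indices taken mod 4.
Cross-terms: -24, -28, -50, 40  ⇒  Σ = -62
Area = |Σ|/2 = 31.
Hole:
Apply Gauss's area formula: 2A = Σ (x_i·y_{i+1} − x_{i+1}·y_i), indices taken mod 3.
Cross-terms: -9, -2, 16  ⇒  Σ = 5
Area = |Σ|/2 = 2.5.
Net area = 31 − 2.5 = 28.5.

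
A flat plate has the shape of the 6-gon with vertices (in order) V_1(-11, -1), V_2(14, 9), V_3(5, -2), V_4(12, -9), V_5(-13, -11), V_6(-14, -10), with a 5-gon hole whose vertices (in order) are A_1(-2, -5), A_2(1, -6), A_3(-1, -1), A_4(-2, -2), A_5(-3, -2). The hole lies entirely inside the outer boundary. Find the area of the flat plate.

264.5

Outer boundary:
Apply the shoelace (surveyor's) formula: 2A = Σ (x_i·y_{i+1} − x_{i+1}·y_i), indices taken mod 6.
Σ = (-85) + (-73) + (-21) + (-249) + (-24) + (-96) = -548
Area = |Σ|/2 = 274.
Hole:
Apply the shoelace (surveyor's) formula: 2A = Σ (x_i·y_{i+1} − x_{i+1}·y_i), indices taken mod 5.
A_1→A_2: (-2)(-6) − (1)(-5) = 17
A_2→A_3: (1)(-1) − (-1)(-6) = -7
A_3→A_4: (-1)(-2) − (-2)(-1) = 0
A_4→A_5: (-2)(-2) − (-3)(-2) = -2
A_5→A_1: (-3)(-5) − (-2)(-2) = 11
Σ = 19
Area = |Σ|/2 = 9.5.
Net area = 274 − 9.5 = 264.5.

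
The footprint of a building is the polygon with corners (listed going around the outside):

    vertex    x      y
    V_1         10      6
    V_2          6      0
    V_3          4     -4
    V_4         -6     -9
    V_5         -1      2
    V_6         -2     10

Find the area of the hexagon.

Apply the shoelace (surveyor's) formula: 2A = Σ (x_i·y_{i+1} − x_{i+1}·y_i), indices taken mod 6.
Σ = (-36) + (-24) + (-60) + (-21) + (-6) + (-112) = -259
Area = |Σ|/2 = 129.5.

129.5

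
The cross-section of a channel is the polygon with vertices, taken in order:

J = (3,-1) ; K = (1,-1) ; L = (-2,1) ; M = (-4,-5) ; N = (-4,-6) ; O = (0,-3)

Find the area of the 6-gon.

Σ = (-2) + (-1) + (14) + (4) + (12) + (9) = 36
Area = |Σ|/2 = 18.

18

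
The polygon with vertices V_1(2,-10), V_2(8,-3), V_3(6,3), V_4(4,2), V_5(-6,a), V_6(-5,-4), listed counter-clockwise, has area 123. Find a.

Write out the shoelace sum; only the two edges meeting at V_5 involve a:
2·Area = [(4·a − (-6)·2) + ((-6)·(-4) − (-5)·a)] + 174
       = 9·a + 210 = 246
⇒ a = 4.

4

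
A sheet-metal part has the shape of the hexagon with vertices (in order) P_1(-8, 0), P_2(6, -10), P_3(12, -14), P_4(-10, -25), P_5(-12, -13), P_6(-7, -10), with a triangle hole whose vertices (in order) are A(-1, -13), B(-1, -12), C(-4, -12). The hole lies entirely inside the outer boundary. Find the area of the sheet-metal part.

271

Outer boundary:
Apply the surveyor's formula: 2A = Σ (x_i·y_{i+1} − x_{i+1}·y_i), indices taken mod 6.
P_1→P_2: (-8)(-10) − (6)(0) = 80
P_2→P_3: (6)(-14) − (12)(-10) = 36
P_3→P_4: (12)(-25) − (-10)(-14) = -440
P_4→P_5: (-10)(-13) − (-12)(-25) = -170
P_5→P_6: (-12)(-10) − (-7)(-13) = 29
P_6→P_1: (-7)(0) − (-8)(-10) = -80
Σ = -545
Area = |Σ|/2 = 272.5.
Hole:
Apply the shoelace (surveyor's) formula: 2A = Σ (x_i·y_{i+1} − x_{i+1}·y_i), indices taken mod 3.
Cross-terms: -1, -36, 40  ⇒  Σ = 3
Area = |Σ|/2 = 1.5.
Net area = 272.5 − 1.5 = 271.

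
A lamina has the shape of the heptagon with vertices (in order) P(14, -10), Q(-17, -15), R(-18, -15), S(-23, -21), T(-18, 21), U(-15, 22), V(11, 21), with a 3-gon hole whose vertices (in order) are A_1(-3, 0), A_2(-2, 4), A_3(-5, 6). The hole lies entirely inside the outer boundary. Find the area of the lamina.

Outer boundary:
Apply the shoelace (surveyor's) formula: 2A = Σ (x_i·y_{i+1} − x_{i+1}·y_i), indices taken mod 7.
Cross-terms: -380, -15, 33, -861, -81, -557, -404  ⇒  Σ = -2265
Area = |Σ|/2 = 1132.5.
Hole:
Σ = (-12) + (8) + (18) = 14
Area = |Σ|/2 = 7.
Net area = 1132.5 − 7 = 1125.5.

1125.5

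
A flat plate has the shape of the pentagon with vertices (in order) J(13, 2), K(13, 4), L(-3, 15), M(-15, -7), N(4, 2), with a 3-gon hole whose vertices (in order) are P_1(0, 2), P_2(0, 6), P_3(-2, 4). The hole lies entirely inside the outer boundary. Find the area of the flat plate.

225.5

Outer boundary:
J→K: (13)(4) − (13)(2) = 26
K→L: (13)(15) − (-3)(4) = 207
L→M: (-3)(-7) − (-15)(15) = 246
M→N: (-15)(2) − (4)(-7) = -2
N→J: (4)(2) − (13)(2) = -18
Σ = 459
Area = |Σ|/2 = 229.5.
Hole:
Apply the surveyor's formula: 2A = Σ (x_i·y_{i+1} − x_{i+1}·y_i), indices taken mod 3.
P_1→P_2: (0)(6) − (0)(2) = 0
P_2→P_3: (0)(4) − (-2)(6) = 12
P_3→P_1: (-2)(2) − (0)(4) = -4
Σ = 8
Area = |Σ|/2 = 4.
Net area = 229.5 − 4 = 225.5.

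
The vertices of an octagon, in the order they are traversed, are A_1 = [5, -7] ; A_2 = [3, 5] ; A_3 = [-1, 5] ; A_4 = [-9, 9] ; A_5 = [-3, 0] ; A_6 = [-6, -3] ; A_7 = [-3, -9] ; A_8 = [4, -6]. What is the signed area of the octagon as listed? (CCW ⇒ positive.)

Apply the shoelace formula: 2A = Σ (x_i·y_{i+1} − x_{i+1}·y_i), indices taken mod 8.
A_1→A_2: (5)(5) − (3)(-7) = 46
A_2→A_3: (3)(5) − (-1)(5) = 20
A_3→A_4: (-1)(9) − (-9)(5) = 36
A_4→A_5: (-9)(0) − (-3)(9) = 27
A_5→A_6: (-3)(-3) − (-6)(0) = 9
A_6→A_7: (-6)(-9) − (-3)(-3) = 45
A_7→A_8: (-3)(-6) − (4)(-9) = 54
A_8→A_1: (4)(-7) − (5)(-6) = 2
Σ = 239
Signed area = Σ/2 = 119.5 (positive ⇒ counter-clockwise traversal).

119.5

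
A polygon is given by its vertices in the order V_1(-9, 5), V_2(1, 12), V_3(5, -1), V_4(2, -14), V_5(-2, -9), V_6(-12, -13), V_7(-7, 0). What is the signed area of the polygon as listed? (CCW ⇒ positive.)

Apply the shoelace (surveyor's) formula: 2A = Σ (x_i·y_{i+1} − x_{i+1}·y_i), indices taken mod 7.
Σ = (-113) + (-61) + (-68) + (-46) + (-82) + (-91) + (-35) = -496
Signed area = Σ/2 = -248 (negative ⇒ clockwise traversal).

-248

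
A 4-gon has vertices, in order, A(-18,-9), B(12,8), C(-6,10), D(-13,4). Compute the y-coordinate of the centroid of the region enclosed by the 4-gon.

Apply Gauss's area formula. First the cross-terms c_i = x_i·y_{i+1} − x_{i+1}·y_i:
  -36, 168, 106, 189  ⇒  2A = 427, A = 213.5.
Then Σ (y_i + y_{i+1})·c_i = 3599, so ȳ = 3599 / (6·213.5) = 59/21.

59/21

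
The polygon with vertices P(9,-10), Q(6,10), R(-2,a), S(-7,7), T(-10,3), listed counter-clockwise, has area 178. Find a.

6

The doubled signed area Σ (x_i y_{i+1} − x_{i+1} y_i) is linear in a.
With a=0 it equals 278; the coefficient of a is 13 (from the two edges through R).
So 13·a + 278 = 2·178 = 356 ⇒ a = 6.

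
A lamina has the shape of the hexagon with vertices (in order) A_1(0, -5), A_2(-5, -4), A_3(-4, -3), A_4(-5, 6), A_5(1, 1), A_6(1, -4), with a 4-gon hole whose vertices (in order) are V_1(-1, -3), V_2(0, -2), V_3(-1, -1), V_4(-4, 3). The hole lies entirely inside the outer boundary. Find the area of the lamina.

Outer boundary:
A_1→A_2: (0)(-4) − (-5)(-5) = -25
A_2→A_3: (-5)(-3) − (-4)(-4) = -1
A_3→A_4: (-4)(6) − (-5)(-3) = -39
A_4→A_5: (-5)(1) − (1)(6) = -11
A_5→A_6: (1)(-4) − (1)(1) = -5
A_6→A_1: (1)(-5) − (0)(-4) = -5
Σ = -86
Area = |Σ|/2 = 43.
Hole:
Apply the shoelace formula: 2A = Σ (x_i·y_{i+1} − x_{i+1}·y_i), indices taken mod 4.
Σ = (2) + (-2) + (-7) + (15) = 8
Area = |Σ|/2 = 4.
Net area = 43 − 4 = 39.

39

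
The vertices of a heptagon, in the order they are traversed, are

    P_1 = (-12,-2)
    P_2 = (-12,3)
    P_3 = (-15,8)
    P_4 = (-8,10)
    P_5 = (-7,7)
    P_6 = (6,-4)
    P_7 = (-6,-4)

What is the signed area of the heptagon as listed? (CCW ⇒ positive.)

Apply the shoelace (surveyor's) formula: 2A = Σ (x_i·y_{i+1} − x_{i+1}·y_i), indices taken mod 7.
Σ = (-60) + (-51) + (-86) + (14) + (-14) + (-48) + (-36) = -281
Signed area = Σ/2 = -140.5 (negative ⇒ clockwise traversal).

-140.5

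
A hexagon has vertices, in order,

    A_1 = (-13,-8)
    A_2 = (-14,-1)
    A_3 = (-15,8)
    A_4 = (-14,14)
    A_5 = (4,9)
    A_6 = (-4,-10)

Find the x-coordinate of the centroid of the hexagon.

-1057/152

Apply the surveyor's formula. First the cross-terms c_i = x_i·y_{i+1} − x_{i+1}·y_i:
  -99, -127, -98, -182, -4, -98  ⇒  2A = -608, A = -304.
Then Σ (x_i + x_{i+1})·c_i = 12684, so x̄ = 12684 / (6·(-304)) = -1057/152.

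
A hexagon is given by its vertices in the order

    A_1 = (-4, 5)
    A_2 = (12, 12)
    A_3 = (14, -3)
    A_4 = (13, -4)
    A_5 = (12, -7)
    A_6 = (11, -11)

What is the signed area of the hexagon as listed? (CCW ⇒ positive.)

-208

Σ = (-108) + (-204) + (-17) + (-43) + (-55) + (11) = -416
Signed area = Σ/2 = -208 (negative ⇒ clockwise traversal).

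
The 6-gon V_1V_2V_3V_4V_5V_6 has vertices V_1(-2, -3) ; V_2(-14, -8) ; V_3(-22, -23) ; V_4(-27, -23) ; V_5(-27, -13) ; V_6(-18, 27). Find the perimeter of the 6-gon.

120

|V_1V_2| = √((-12)² + (-5)²) = √169 = 13
|V_2V_3| = √((-8)² + (-15)²) = √289 = 17
|V_3V_4| = √((-5)² + (0)²) = √25 = 5
|V_4V_5| = √((0)² + (10)²) = √100 = 10
|V_5V_6| = √((9)² + (40)²) = √1681 = 41
|V_6V_1| = √((16)² + (-30)²) = √1156 = 34
Perimeter = 13 + 17 + 5 + 10 + 41 + 34 = 120.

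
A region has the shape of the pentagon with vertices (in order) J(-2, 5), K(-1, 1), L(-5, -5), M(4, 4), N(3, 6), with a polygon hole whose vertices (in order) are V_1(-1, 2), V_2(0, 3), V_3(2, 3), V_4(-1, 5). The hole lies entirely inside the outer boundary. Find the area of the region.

Outer boundary:
Apply the shoelace (surveyor's) formula: 2A = Σ (x_i·y_{i+1} − x_{i+1}·y_i), indices taken mod 5.
Cross-terms: 3, 10, 0, 12, 27  ⇒  Σ = 52
Area = |Σ|/2 = 26.
Hole:
Σ = (-3) + (-6) + (13) + (3) = 7
Area = |Σ|/2 = 3.5.
Net area = 26 − 3.5 = 22.5.

22.5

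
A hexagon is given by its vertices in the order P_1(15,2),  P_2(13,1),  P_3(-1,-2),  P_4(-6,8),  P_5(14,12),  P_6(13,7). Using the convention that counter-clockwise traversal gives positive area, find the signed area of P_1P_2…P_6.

Apply the shoelace (surveyor's) formula: 2A = Σ (x_i·y_{i+1} − x_{i+1}·y_i), indices taken mod 6.
P_1→P_2: (15)(1) − (13)(2) = -11
P_2→P_3: (13)(-2) − (-1)(1) = -25
P_3→P_4: (-1)(8) − (-6)(-2) = -20
P_4→P_5: (-6)(12) − (14)(8) = -184
P_5→P_6: (14)(7) − (13)(12) = -58
P_6→P_1: (13)(2) − (15)(7) = -79
Σ = -377
Signed area = Σ/2 = -188.5 (negative ⇒ clockwise traversal).

-188.5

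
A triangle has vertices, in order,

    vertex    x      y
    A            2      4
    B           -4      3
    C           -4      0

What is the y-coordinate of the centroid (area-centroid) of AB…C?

Apply the shoelace formula. First the cross-terms c_i = x_i·y_{i+1} − x_{i+1}·y_i:
  22, 12, -16  ⇒  2A = 18, A = 9.
Then Σ (y_i + y_{i+1})·c_i = 126, so ȳ = 126 / (6·9) = 7/3.

7/3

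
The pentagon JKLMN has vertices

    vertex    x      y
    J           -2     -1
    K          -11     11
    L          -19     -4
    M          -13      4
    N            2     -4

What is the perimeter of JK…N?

64

|JK| = √((-9)² + (12)²) = √225 = 15
|KL| = √((-8)² + (-15)²) = √289 = 17
|LM| = √((6)² + (8)²) = √100 = 10
|MN| = √((15)² + (-8)²) = √289 = 17
|NJ| = √((-4)² + (3)²) = √25 = 5
Perimeter = 15 + 17 + 10 + 17 + 5 = 64.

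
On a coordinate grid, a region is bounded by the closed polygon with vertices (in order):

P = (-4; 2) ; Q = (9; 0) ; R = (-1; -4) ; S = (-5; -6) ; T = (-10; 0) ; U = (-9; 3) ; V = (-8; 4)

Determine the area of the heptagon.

85

Apply the shoelace (surveyor's) formula: 2A = Σ (x_i·y_{i+1} − x_{i+1}·y_i), indices taken mod 7.
Σ = (-18) + (-36) + (-14) + (-60) + (-30) + (-12) + (0) = -170
Area = |Σ|/2 = 85.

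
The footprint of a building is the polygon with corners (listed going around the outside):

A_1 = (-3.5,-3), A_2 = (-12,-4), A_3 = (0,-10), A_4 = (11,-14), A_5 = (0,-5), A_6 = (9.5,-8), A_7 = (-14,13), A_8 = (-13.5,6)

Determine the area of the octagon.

182.5

Apply the shoelace formula: 2A = Σ (x_i·y_{i+1} − x_{i+1}·y_i), indices taken mod 8.
Σ = (-22) + (120) + (110) + (-55) + (47.5) + (11.5) + (91.5) + (61.5) = 365
Area = |Σ|/2 = 182.5.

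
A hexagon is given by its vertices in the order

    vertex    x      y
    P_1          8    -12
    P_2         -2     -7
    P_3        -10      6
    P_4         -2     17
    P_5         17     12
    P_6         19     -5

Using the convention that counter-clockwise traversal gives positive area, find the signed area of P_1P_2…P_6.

Σ = (-80) + (-82) + (-158) + (-313) + (-313) + (-188) = -1134
Signed area = Σ/2 = -567 (negative ⇒ clockwise traversal).

-567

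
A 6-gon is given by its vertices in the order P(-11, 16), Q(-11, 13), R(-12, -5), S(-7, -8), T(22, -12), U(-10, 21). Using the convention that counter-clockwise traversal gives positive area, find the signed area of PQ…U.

489

Apply Gauss's area formula: 2A = Σ (x_i·y_{i+1} − x_{i+1}·y_i), indices taken mod 6.
Cross-terms: 33, 211, 61, 260, 342, 71  ⇒  Σ = 978
Signed area = Σ/2 = 489 (positive ⇒ counter-clockwise traversal).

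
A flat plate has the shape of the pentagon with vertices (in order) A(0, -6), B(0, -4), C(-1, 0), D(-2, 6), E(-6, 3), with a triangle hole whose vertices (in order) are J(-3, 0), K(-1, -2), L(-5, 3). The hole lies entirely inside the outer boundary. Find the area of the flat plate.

Outer boundary:
Apply the surveyor's formula: 2A = Σ (x_i·y_{i+1} − x_{i+1}·y_i), indices taken mod 5.
Σ = (0) + (-4) + (-6) + (30) + (36) = 56
Area = |Σ|/2 = 28.
Hole:
Apply the surveyor's formula: 2A = Σ (x_i·y_{i+1} − x_{i+1}·y_i), indices taken mod 3.
Σ = (6) + (-13) + (9) = 2
Area = |Σ|/2 = 1.
Net area = 28 − 1 = 27.

27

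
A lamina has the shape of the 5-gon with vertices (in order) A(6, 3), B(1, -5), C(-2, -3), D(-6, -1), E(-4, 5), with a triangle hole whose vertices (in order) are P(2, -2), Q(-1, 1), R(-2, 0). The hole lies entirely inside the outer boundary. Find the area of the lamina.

Outer boundary:
Apply the surveyor's formula: 2A = Σ (x_i·y_{i+1} − x_{i+1}·y_i), indices taken mod 5.
Cross-terms: -33, -13, -16, -34, -42  ⇒  Σ = -138
Area = |Σ|/2 = 69.
Hole:
Apply Gauss's area formula: 2A = Σ (x_i·y_{i+1} − x_{i+1}·y_i), indices taken mod 3.
P→Q: (2)(1) − (-1)(-2) = 0
Q→R: (-1)(0) − (-2)(1) = 2
R→P: (-2)(-2) − (2)(0) = 4
Σ = 6
Area = |Σ|/2 = 3.
Net area = 69 − 3 = 66.

66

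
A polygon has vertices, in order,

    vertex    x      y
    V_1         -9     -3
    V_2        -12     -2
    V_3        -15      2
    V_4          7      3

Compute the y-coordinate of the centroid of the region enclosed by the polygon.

41/75

Apply Gauss's area formula. First the cross-terms c_i = x_i·y_{i+1} − x_{i+1}·y_i:
  -18, -54, -59, 6  ⇒  2A = -125, A = -62.5.
Then Σ (y_i + y_{i+1})·c_i = -205, so ȳ = -205 / (6·(-62.5)) = 41/75.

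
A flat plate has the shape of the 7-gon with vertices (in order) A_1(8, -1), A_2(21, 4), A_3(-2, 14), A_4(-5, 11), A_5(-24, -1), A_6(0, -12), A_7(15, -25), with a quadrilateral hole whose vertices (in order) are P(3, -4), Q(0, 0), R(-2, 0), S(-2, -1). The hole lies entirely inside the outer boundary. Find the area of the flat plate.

656

Outer boundary:
Apply the surveyor's formula: 2A = Σ (x_i·y_{i+1} − x_{i+1}·y_i), indices taken mod 7.
Cross-terms: 53, 302, 48, 269, 288, 180, 185  ⇒  Σ = 1325
Area = |Σ|/2 = 662.5.
Hole:
Apply the shoelace (surveyor's) formula: 2A = Σ (x_i·y_{i+1} − x_{i+1}·y_i), indices taken mod 4.
Σ = (0) + (0) + (2) + (11) = 13
Area = |Σ|/2 = 6.5.
Net area = 662.5 − 6.5 = 656.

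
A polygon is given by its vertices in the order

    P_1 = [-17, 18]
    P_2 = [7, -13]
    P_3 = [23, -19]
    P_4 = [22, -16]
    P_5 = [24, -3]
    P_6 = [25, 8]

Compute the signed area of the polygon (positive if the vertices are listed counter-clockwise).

741

Σ = (95) + (166) + (50) + (318) + (267) + (586) = 1482
Signed area = Σ/2 = 741 (positive ⇒ counter-clockwise traversal).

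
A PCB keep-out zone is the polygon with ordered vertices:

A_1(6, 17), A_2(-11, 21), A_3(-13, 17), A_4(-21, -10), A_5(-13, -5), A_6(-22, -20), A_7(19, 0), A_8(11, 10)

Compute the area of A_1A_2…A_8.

854

A_1→A_2: (6)(21) − (-11)(17) = 313
A_2→A_3: (-11)(17) − (-13)(21) = 86
A_3→A_4: (-13)(-10) − (-21)(17) = 487
A_4→A_5: (-21)(-5) − (-13)(-10) = -25
A_5→A_6: (-13)(-20) − (-22)(-5) = 150
A_6→A_7: (-22)(0) − (19)(-20) = 380
A_7→A_8: (19)(10) − (11)(0) = 190
A_8→A_1: (11)(17) − (6)(10) = 127
Σ = 1708
Area = |Σ|/2 = 854.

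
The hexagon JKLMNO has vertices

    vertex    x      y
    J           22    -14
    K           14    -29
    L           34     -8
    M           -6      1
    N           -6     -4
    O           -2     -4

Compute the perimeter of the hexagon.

122

|JK| = √((-8)² + (-15)²) = √289 = 17
|KL| = √((20)² + (21)²) = √841 = 29
|LM| = √((-40)² + (9)²) = √1681 = 41
|MN| = √((0)² + (-5)²) = √25 = 5
|NO| = √((4)² + (0)²) = √16 = 4
|OJ| = √((24)² + (-10)²) = √676 = 26
Perimeter = 17 + 29 + 41 + 5 + 4 + 26 = 122.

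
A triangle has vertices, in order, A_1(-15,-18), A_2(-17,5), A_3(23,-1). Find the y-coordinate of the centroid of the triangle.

Apply Gauss's area formula. First the cross-terms c_i = x_i·y_{i+1} − x_{i+1}·y_i:
  -381, -98, -429  ⇒  2A = -908, A = -454.
Then Σ (y_i + y_{i+1})·c_i = 12712, so ȳ = 12712 / (6·(-454)) = -14/3.

-14/3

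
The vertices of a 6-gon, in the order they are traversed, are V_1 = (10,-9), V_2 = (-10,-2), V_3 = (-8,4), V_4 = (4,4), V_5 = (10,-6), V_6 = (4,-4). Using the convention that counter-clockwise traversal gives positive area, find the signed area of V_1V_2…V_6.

-145

Apply the shoelace (surveyor's) formula: 2A = Σ (x_i·y_{i+1} − x_{i+1}·y_i), indices taken mod 6.
Σ = (-110) + (-56) + (-48) + (-64) + (-16) + (4) = -290
Signed area = Σ/2 = -145 (negative ⇒ clockwise traversal).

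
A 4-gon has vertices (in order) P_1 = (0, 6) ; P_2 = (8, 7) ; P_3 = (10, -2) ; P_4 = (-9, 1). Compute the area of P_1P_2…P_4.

Σ = (-48) + (-86) + (-8) + (-54) = -196
Area = |Σ|/2 = 98.

98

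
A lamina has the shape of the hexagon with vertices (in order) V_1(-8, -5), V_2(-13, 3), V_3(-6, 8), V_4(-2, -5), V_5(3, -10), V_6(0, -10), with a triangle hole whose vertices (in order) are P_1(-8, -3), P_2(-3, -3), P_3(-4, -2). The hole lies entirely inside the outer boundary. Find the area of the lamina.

99.5

Outer boundary:
Apply the shoelace formula: 2A = Σ (x_i·y_{i+1} − x_{i+1}·y_i), indices taken mod 6.
Σ = (-89) + (-86) + (46) + (35) + (-30) + (-80) = -204
Area = |Σ|/2 = 102.
Hole:
P_1→P_2: (-8)(-3) − (-3)(-3) = 15
P_2→P_3: (-3)(-2) − (-4)(-3) = -6
P_3→P_1: (-4)(-3) − (-8)(-2) = -4
Σ = 5
Area = |Σ|/2 = 2.5.
Net area = 102 − 2.5 = 99.5.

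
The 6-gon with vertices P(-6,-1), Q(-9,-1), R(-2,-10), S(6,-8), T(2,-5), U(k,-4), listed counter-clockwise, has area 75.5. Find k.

9

Write out the shoelace sum; only the two edges meeting at U involve k:
2·Area = [(2·(-4) − k·(-5)) + (k·(-1) − (-6)·(-4))] + 147
       = 4·k + 115 = 151
⇒ k = 9.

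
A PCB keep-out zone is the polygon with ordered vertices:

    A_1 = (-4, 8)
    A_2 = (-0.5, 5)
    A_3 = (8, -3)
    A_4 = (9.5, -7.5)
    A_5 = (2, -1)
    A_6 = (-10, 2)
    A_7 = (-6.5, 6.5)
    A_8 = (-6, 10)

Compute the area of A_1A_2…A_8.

A_1→A_2: (-4)(5) − (-0.5)(8) = -16
A_2→A_3: (-0.5)(-3) − (8)(5) = -38.5
A_3→A_4: (8)(-7.5) − (9.5)(-3) = -31.5
A_4→A_5: (9.5)(-1) − (2)(-7.5) = 5.5
A_5→A_6: (2)(2) − (-10)(-1) = -6
A_6→A_7: (-10)(6.5) − (-6.5)(2) = -52
A_7→A_8: (-6.5)(10) − (-6)(6.5) = -26
A_8→A_1: (-6)(8) − (-4)(10) = -8
Σ = -172.5
Area = |Σ|/2 = 86.25.

86.25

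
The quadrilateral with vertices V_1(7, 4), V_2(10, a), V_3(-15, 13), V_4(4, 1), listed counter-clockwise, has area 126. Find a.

10

Write out the shoelace sum; only the two edges meeting at V_2 involve a:
2·Area = [(7·a − 10·4) + (10·13 − (-15)·a)] + -58
       = 22·a + 32 = 252
⇒ a = 10.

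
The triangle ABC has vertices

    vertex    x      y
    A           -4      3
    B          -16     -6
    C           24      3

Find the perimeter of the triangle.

|AB| = √((-12)² + (-9)²) = √225 = 15
|BC| = √((40)² + (9)²) = √1681 = 41
|CA| = √((-28)² + (0)²) = √784 = 28
Perimeter = 15 + 41 + 28 = 84.

84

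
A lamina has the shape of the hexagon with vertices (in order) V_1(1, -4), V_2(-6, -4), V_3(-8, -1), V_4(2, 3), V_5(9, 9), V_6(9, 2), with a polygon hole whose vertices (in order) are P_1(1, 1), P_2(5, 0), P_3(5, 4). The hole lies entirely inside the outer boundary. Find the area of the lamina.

85

Outer boundary:
Apply the surveyor's formula: 2A = Σ (x_i·y_{i+1} − x_{i+1}·y_i), indices taken mod 6.
Cross-terms: -28, -26, -22, -9, -63, -38  ⇒  Σ = -186
Area = |Σ|/2 = 93.
Hole:
Apply the shoelace (surveyor's) formula: 2A = Σ (x_i·y_{i+1} − x_{i+1}·y_i), indices taken mod 3.
Cross-terms: -5, 20, 1  ⇒  Σ = 16
Area = |Σ|/2 = 8.
Net area = 93 − 8 = 85.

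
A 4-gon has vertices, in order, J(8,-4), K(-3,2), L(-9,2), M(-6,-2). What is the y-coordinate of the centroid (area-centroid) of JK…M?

-100/129

Apply the shoelace formula. First the cross-terms c_i = x_i·y_{i+1} − x_{i+1}·y_i:
  4, 12, 30, 40  ⇒  2A = 86, A = 43.
Then Σ (y_i + y_{i+1})·c_i = -200, so ȳ = -200 / (6·43) = -100/129.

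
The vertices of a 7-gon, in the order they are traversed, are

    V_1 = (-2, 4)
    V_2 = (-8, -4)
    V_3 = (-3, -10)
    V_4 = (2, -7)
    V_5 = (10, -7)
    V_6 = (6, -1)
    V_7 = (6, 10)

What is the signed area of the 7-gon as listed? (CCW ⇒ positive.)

Apply the shoelace (surveyor's) formula: 2A = Σ (x_i·y_{i+1} − x_{i+1}·y_i), indices taken mod 7.
Σ = (40) + (68) + (41) + (56) + (32) + (66) + (44) = 347
Signed area = Σ/2 = 173.5 (positive ⇒ counter-clockwise traversal).

173.5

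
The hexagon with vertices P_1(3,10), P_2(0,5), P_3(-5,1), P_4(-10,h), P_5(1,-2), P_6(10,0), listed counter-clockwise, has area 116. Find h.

Write out the shoelace sum; only the two edges meeting at P_4 involve h:
2·Area = [((-5)·h − (-10)·1) + ((-10)·(-2) − 1·h)] + 160
       = -6·h + 190 = 232
⇒ h = -7.

-7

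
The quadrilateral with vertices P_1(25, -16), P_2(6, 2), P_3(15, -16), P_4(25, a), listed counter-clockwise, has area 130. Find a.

-24

The doubled signed area Σ (x_i y_{i+1} − x_{i+1} y_i) is linear in a.
With a=0 it equals 20; the coefficient of a is -10 (from the two edges through P_4).
So -10·a + 20 = 2·130 = 260 ⇒ a = -24.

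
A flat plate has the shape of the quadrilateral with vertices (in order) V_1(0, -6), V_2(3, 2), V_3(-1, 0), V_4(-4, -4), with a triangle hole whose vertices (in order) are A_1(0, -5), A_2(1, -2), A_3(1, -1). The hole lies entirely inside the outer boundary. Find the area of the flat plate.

Outer boundary:
Apply the shoelace (surveyor's) formula: 2A = Σ (x_i·y_{i+1} − x_{i+1}·y_i), indices taken mod 4.
Σ = (18) + (2) + (4) + (24) = 48
Area = |Σ|/2 = 24.
Hole:
A_1→A_2: (0)(-2) − (1)(-5) = 5
A_2→A_3: (1)(-1) − (1)(-2) = 1
A_3→A_1: (1)(-5) − (0)(-1) = -5
Σ = 1
Area = |Σ|/2 = 0.5.
Net area = 24 − 0.5 = 23.5.

23.5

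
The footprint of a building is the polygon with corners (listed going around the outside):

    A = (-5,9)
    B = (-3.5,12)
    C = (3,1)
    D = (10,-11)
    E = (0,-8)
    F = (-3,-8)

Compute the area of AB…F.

Apply the surveyor's formula: 2A = Σ (x_i·y_{i+1} − x_{i+1}·y_i), indices taken mod 6.
Cross-terms: -28.5, -39.5, -43, -80, -24, -67  ⇒  Σ = -282
Area = |Σ|/2 = 141.

141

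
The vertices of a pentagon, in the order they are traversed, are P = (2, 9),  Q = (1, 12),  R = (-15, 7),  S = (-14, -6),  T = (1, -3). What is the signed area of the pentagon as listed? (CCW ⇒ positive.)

226.5

Apply the shoelace formula: 2A = Σ (x_i·y_{i+1} − x_{i+1}·y_i), indices taken mod 5.
Cross-terms: 15, 187, 188, 48, 15  ⇒  Σ = 453
Signed area = Σ/2 = 226.5 (positive ⇒ counter-clockwise traversal).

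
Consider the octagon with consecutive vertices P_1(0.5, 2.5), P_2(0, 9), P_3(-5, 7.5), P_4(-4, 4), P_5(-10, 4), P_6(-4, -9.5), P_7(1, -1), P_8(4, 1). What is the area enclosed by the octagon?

111.25

Apply Gauss's area formula: 2A = Σ (x_i·y_{i+1} − x_{i+1}·y_i), indices taken mod 8.
Cross-terms: 4.5, 45, 10, 24, 111, 13.5, 5, 9.5  ⇒  Σ = 222.5
Area = |Σ|/2 = 111.25.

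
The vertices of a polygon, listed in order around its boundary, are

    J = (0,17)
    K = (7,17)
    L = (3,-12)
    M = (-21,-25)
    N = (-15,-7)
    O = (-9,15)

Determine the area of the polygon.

625

J→K: (0)(17) − (7)(17) = -119
K→L: (7)(-12) − (3)(17) = -135
L→M: (3)(-25) − (-21)(-12) = -327
M→N: (-21)(-7) − (-15)(-25) = -228
N→O: (-15)(15) − (-9)(-7) = -288
O→J: (-9)(17) − (0)(15) = -153
Σ = -1250
Area = |Σ|/2 = 625.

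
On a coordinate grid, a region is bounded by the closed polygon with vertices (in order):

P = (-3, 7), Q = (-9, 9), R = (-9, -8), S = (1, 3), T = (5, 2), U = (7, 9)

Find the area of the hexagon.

Σ = (36) + (153) + (-19) + (-13) + (31) + (76) = 264
Area = |Σ|/2 = 132.

132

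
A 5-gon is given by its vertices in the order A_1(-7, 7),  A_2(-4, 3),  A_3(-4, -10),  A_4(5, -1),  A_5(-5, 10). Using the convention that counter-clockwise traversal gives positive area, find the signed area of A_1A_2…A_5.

96.5

Cross-terms: 7, 52, 54, 45, 35  ⇒  Σ = 193
Signed area = Σ/2 = 96.5 (positive ⇒ counter-clockwise traversal).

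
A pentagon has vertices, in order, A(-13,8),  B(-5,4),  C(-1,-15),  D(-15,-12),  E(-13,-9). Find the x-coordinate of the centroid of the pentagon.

Apply the shoelace formula. First the cross-terms c_i = x_i·y_{i+1} − x_{i+1}·y_i:
  -12, 79, -213, -21, -221  ⇒  2A = -388, A = -194.
Then Σ (x_i + x_{i+1})·c_i = 9484, so x̄ = 9484 / (6·(-194)) = -2371/291.

-2371/291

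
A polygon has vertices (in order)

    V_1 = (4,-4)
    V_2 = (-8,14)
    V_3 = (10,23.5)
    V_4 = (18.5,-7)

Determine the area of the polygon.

V_1→V_2: (4)(14) − (-8)(-4) = 24
V_2→V_3: (-8)(23.5) − (10)(14) = -328
V_3→V_4: (10)(-7) − (18.5)(23.5) = -504.75
V_4→V_1: (18.5)(-4) − (4)(-7) = -46
Σ = -854.75
Area = |Σ|/2 = 427.375.

427.375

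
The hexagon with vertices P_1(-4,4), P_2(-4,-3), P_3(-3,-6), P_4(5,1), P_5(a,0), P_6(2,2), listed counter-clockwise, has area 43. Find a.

The doubled signed area Σ (x_i y_{i+1} − x_{i+1} y_i) is linear in a.
With a=0 it equals 86; the coefficient of a is 1 (from the two edges through P_5).
So 1·a + 86 = 2·43 = 86 ⇒ a = 0.

0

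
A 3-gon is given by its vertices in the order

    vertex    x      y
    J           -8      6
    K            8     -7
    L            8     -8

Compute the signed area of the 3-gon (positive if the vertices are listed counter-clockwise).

-8

Σ = (8) + (-8) + (-16) = -16
Signed area = Σ/2 = -8 (negative ⇒ clockwise traversal).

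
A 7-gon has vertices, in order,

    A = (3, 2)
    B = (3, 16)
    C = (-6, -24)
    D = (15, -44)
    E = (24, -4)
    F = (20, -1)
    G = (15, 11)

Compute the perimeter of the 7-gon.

|AB| = √((0)² + (14)²) = √196 = 14
|BC| = √((-9)² + (-40)²) = √1681 = 41
|CD| = √((21)² + (-20)²) = √841 = 29
|DE| = √((9)² + (40)²) = √1681 = 41
|EF| = √((-4)² + (3)²) = √25 = 5
|FG| = √((-5)² + (12)²) = √169 = 13
|GA| = √((-12)² + (-9)²) = √225 = 15
Perimeter = 14 + 41 + 29 + 41 + 5 + 13 + 15 = 158.

158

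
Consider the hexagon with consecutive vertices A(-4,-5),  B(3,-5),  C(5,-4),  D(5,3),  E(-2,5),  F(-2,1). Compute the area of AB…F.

Cross-terms: 35, 13, 35, 31, 8, 14  ⇒  Σ = 136
Area = |Σ|/2 = 68.

68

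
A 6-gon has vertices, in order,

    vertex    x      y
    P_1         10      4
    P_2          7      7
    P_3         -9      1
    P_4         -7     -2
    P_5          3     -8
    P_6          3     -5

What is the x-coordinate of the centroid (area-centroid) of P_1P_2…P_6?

Apply the shoelace formula. First the cross-terms c_i = x_i·y_{i+1} − x_{i+1}·y_i:
  42, 70, 25, 62, 9, 62  ⇒  2A = 270, A = 135.
Then Σ (x_i + x_{i+1})·c_i = 786, so x̄ = 786 / (6·135) = 131/135.

131/135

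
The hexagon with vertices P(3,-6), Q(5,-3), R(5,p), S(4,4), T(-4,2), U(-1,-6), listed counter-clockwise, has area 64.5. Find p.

-1

The doubled signed area Σ (x_i y_{i+1} − x_{i+1} y_i) is linear in p.
With p=0 it equals 130; the coefficient of p is 1 (from the two edges through R).
So 1·p + 130 = 2·64.5 = 129 ⇒ p = -1.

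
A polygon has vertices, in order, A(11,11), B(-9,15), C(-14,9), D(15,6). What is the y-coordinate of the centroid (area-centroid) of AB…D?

398/39

Apply the shoelace formula. First the cross-terms c_i = x_i·y_{i+1} − x_{i+1}·y_i:
  264, 129, -219, 99  ⇒  2A = 273, A = 136.5.
Then Σ (y_i + y_{i+1})·c_i = 8358, so ȳ = 8358 / (6·136.5) = 398/39.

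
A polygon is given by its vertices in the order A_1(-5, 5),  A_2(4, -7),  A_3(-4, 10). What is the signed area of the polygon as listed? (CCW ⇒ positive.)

Apply Gauss's area formula: 2A = Σ (x_i·y_{i+1} − x_{i+1}·y_i), indices taken mod 3.
A_1→A_2: (-5)(-7) − (4)(5) = 15
A_2→A_3: (4)(10) − (-4)(-7) = 12
A_3→A_1: (-4)(5) − (-5)(10) = 30
Σ = 57
Signed area = Σ/2 = 28.5 (positive ⇒ counter-clockwise traversal).

28.5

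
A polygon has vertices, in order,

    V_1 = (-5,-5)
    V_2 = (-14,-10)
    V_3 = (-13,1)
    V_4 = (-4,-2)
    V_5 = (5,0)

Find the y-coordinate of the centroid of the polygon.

-557/149

Apply the shoelace formula. First the cross-terms c_i = x_i·y_{i+1} − x_{i+1}·y_i:
  -20, -144, 30, 10, -25  ⇒  2A = -149, A = -74.5.
Then Σ (y_i + y_{i+1})·c_i = 1671, so ȳ = 1671 / (6·(-74.5)) = -557/149.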